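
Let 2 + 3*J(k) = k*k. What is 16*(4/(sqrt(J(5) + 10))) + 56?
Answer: 56 + 64*sqrt(159)/53 ≈ 71.227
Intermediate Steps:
J(k) = -2/3 + k**2/3 (J(k) = -2/3 + (k*k)/3 = -2/3 + k**2/3)
16*(4/(sqrt(J(5) + 10))) + 56 = 16*(4/(sqrt((-2/3 + (1/3)*5**2) + 10))) + 56 = 16*(4/(sqrt((-2/3 + (1/3)*25) + 10))) + 56 = 16*(4/(sqrt((-2/3 + 25/3) + 10))) + 56 = 16*(4/(sqrt(23/3 + 10))) + 56 = 16*(4/(sqrt(53/3))) + 56 = 16*(4/((sqrt(159)/3))) + 56 = 16*(4*(sqrt(159)/53)) + 56 = 16*(4*sqrt(159)/53) + 56 = 64*sqrt(159)/53 + 56 = 56 + 64*sqrt(159)/53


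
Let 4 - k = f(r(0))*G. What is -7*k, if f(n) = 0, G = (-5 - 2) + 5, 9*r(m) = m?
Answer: -28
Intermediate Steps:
r(m) = m/9
G = -2 (G = -7 + 5 = -2)
k = 4 (k = 4 - 0*(-2) = 4 - 1*0 = 4 + 0 = 4)
-7*k = -7*4 = -28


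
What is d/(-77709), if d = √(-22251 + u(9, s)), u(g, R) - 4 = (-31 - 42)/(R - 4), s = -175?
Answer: -2*I*√19800085/4636637 ≈ -0.0019194*I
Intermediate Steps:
u(g, R) = 4 - 73/(-4 + R) (u(g, R) = 4 + (-31 - 42)/(R - 4) = 4 - 73/(-4 + R))
d = 6*I*√19800085/179 (d = √(-22251 + (-89 + 4*(-175))/(-4 - 175)) = √(-22251 + (-89 - 700)/(-179)) = √(-22251 - 1/179*(-789)) = √(-22251 + 789/179) = √(-3982140/179) = 6*I*√19800085/179 ≈ 149.15*I)
d/(-77709) = (6*I*√19800085/179)/(-77709) = (6*I*√19800085/179)*(-1/77709) = -2*I*√19800085/4636637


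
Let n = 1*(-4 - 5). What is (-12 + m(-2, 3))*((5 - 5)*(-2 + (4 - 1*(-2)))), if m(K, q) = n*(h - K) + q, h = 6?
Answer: 0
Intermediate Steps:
n = -9 (n = 1*(-9) = -9)
m(K, q) = -54 + q + 9*K (m(K, q) = -9*(6 - K) + q = (-54 + 9*K) + q = -54 + q + 9*K)
(-12 + m(-2, 3))*((5 - 5)*(-2 + (4 - 1*(-2)))) = (-12 + (-54 + 3 + 9*(-2)))*((5 - 5)*(-2 + (4 - 1*(-2)))) = (-12 + (-54 + 3 - 18))*(0*(-2 + (4 + 2))) = (-12 - 69)*(0*(-2 + 6)) = -0*4 = -81*0 = 0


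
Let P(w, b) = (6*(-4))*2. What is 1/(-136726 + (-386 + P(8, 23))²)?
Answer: 1/51630 ≈ 1.9369e-5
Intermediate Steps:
P(w, b) = -48 (P(w, b) = -24*2 = -48)
1/(-136726 + (-386 + P(8, 23))²) = 1/(-136726 + (-386 - 48)²) = 1/(-136726 + (-434)²) = 1/(-136726 + 188356) = 1/51630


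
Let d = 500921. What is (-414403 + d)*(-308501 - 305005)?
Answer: -53079312108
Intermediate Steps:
(-414403 + d)*(-308501 - 305005) = (-414403 + 500921)*(-308501 - 305005) = 86518*(-613506) = -53079312108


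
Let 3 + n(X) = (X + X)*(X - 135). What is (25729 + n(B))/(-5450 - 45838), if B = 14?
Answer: -3723/8548 ≈ -0.43554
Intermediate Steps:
n(X) = -3 + 2*X*(-135 + X) (n(X) = -3 + (X + X)*(X - 135) = -3 + (2*X)*(-135 + X) = -3 + 2*X*(-135 + X))
(25729 + n(B))/(-5450 - 45838) = (25729 + (-3 - 270*14 + 2*14²))/(-5450 - 45838) = (25729 + (-3 - 3780 + 2*196))/(-51288) = (25729 + (-3 - 3780 + 392))*(-1/51288) = (25729 - 3391)*(-1/51288) = 22338*(-1/51288) = -3723/8548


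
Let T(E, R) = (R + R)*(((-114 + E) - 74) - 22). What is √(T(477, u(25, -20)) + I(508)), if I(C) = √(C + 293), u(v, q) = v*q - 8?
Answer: √(-271272 + 3*√89) ≈ 520.81*I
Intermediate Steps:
u(v, q) = -8 + q*v (u(v, q) = q*v - 8 = -8 + q*v)
T(E, R) = 2*R*(-210 + E) (T(E, R) = (2*R)*((-188 + E) - 22) = (2*R)*(-210 + E) = 2*R*(-210 + E))
I(C) = √(293 + C)
√(T(477, u(25, -20)) + I(508)) = √(2*(-8 - 20*25)*(-210 + 477) + √(293 + 508)) = √(2*(-8 - 500)*267 + √801) = √(2*(-508)*267 + 3*√89) = √(-271272 + 3*√89)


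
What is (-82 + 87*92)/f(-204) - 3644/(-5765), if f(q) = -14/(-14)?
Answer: 45673974/5765 ≈ 7922.6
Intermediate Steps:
f(q) = 1 (f(q) = -1/14*(-14) = 1)
(-82 + 87*92)/f(-204) - 3644/(-5765) = (-82 + 87*92)/1 - 3644/(-5765) = (-82 + 8004)*1 - 3644*(-1/5765) = 7922*1 + 3644/5765 = 7922 + 3644/5765 = 45673974/5765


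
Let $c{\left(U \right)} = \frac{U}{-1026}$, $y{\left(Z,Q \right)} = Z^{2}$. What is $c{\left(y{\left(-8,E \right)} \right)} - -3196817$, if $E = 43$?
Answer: $\frac{1639967089}{513} \approx 3.1968 \cdot 10^{6}$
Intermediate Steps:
$c{\left(U \right)} = - \frac{U}{1026}$ ($c{\left(U \right)} = U \left(- \frac{1}{1026}\right) = - \frac{U}{1026}$)
$c{\left(y{\left(-8,E \right)} \right)} - -3196817 = - \frac{\left(-8\right)^{2}}{1026} - -3196817 = \left(- \frac{1}{1026}\right) 64 + 3196817 = - \frac{32}{513} + 3196817 = \frac{1639967089}{513}$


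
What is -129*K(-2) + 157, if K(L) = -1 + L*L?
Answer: -230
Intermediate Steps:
K(L) = -1 + L²
-129*K(-2) + 157 = -129*(-1 + (-2)²) + 157 = -129*(-1 + 4) + 157 = -129*3 + 157 = -387 + 157 = -230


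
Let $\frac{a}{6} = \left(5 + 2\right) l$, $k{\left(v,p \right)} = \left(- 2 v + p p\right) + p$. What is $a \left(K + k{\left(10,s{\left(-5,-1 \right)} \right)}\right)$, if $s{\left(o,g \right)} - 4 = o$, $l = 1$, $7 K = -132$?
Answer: $-1632$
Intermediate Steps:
$K = - \frac{132}{7}$ ($K = \frac{1}{7} \left(-132\right) = - \frac{132}{7} \approx -18.857$)
$s{\left(o,g \right)} = 4 + o$
$k{\left(v,p \right)} = p + p^{2} - 2 v$ ($k{\left(v,p \right)} = \left(- 2 v + p^{2}\right) + p = \left(p^{2} - 2 v\right) + p = p + p^{2} - 2 v$)
$a = 42$ ($a = 6 \left(5 + 2\right) 1 = 6 \cdot 7 \cdot 1 = 6 \cdot 7 = 42$)
$a \left(K + k{\left(10,s{\left(-5,-1 \right)} \right)}\right) = 42 \left(- \frac{132}{7} + \left(\left(4 - 5\right) + \left(4 - 5\right)^{2} - 20\right)\right) = 42 \left(- \frac{132}{7} - \left(21 - 1\right)\right) = 42 \left(- \frac{132}{7} - 20\right) = 42 \left(- \frac{272}{7}\right) = -1632$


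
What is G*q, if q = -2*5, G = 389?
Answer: -3890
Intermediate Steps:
q = -10
G*q = 389*(-10) = -3890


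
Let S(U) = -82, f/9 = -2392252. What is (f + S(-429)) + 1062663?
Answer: -20467687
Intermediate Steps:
f = -21530268 (f = 9*(-2392252) = -21530268)
(f + S(-429)) + 1062663 = (-21530268 - 82) + 1062663 = -21530350 + 1062663 = -20467687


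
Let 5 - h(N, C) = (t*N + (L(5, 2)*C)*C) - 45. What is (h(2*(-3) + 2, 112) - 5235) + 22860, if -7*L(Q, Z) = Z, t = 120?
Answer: 21739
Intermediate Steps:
L(Q, Z) = -Z/7
h(N, C) = 50 - 120*N + 2*C²/7 (h(N, C) = 5 - ((120*N + ((-⅐*2)*C)*C) - 45) = 5 - ((120*N + (-2*C/7)*C) - 45) = 5 - ((120*N - 2*C²/7) - 45) = 5 - (-45 + 120*N - 2*C²/7) = 5 + (45 - 120*N + 2*C²/7) = 50 - 120*N + 2*C²/7)
(h(2*(-3) + 2, 112) - 5235) + 22860 = ((50 - 120*(2*(-3) + 2) + (2/7)*112²) - 5235) + 22860 = ((50 - 120*(-6 + 2) + (2/7)*12544) - 5235) + 22860 = ((50 - 120*(-4) + 3584) - 5235) + 22860 = ((50 + 480 + 3584) - 5235) + 22860 = (4114 - 5235) + 22860 = -1121 + 22860 = 21739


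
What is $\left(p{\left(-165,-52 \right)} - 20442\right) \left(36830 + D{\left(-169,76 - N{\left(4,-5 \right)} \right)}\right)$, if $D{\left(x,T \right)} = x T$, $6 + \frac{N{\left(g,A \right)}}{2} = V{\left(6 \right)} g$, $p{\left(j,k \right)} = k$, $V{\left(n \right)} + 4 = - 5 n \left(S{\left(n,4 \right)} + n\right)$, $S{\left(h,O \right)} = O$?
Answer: $7973190700$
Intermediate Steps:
$V{\left(n \right)} = -4 - 5 n \left(4 + n\right)$ ($V{\left(n \right)} = -4 + - 5 n \left(4 + n\right) = -4 - 5 n \left(4 + n\right)$)
$N{\left(g,A \right)} = -12 - 608 g$ ($N{\left(g,A \right)} = -12 + 2 \left(-4 - 120 - 5 \cdot 6^{2}\right) g = -12 + 2 \left(-4 - 120 - 180\right) g = -12 + 2 \left(- 304 g\right) = -12 - 608 g$)
$D{\left(x,T \right)} = T x$
$\left(p{\left(-165,-52 \right)} - 20442\right) \left(36830 + D{\left(-169,76 - N{\left(4,-5 \right)} \right)}\right) = \left(-52 - 20442\right) \left(36830 + \left(76 - \left(-12 - 2432\right)\right) \left(-169\right)\right) = - 20494 \left(36830 + \left(76 - \left(-12 - 2432\right)\right) \left(-169\right)\right) = - 20494 \left(36830 + \left(76 - -2444\right) \left(-169\right)\right) = - 20494 \left(36830 + \left(76 + 2444\right) \left(-169\right)\right) = - 20494 \left(36830 + 2520 \left(-169\right)\right) = - 20494 \left(36830 - 425880\right) = \left(-20494\right) \left(-389050\right) = 7973190700$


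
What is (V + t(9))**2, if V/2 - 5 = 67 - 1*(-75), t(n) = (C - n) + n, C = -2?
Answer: 85264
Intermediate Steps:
t(n) = -2 (t(n) = (-2 - n) + n = -2)
V = 294 (V = 10 + 2*(67 - 1*(-75)) = 10 + 2*(67 + 75) = 10 + 2*142 = 10 + 284 = 294)
(V + t(9))**2 = (294 - 2)**2 = 292**2 = 85264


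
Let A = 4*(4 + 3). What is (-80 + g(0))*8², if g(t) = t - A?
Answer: -6912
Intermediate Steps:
A = 28 (A = 4*7 = 28)
g(t) = -28 + t (g(t) = t - 1*28 = t - 28 = -28 + t)
(-80 + g(0))*8² = (-80 + (-28 + 0))*8² = (-80 - 28)*64 = -108*64 = -6912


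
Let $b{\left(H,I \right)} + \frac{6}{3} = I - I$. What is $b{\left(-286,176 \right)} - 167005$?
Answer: $-167007$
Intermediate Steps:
$b{\left(H,I \right)} = -2$ ($b{\left(H,I \right)} = -2 + \left(I - I\right) = -2 + 0 = -2$)
$b{\left(-286,176 \right)} - 167005 = -2 - 167005 = -167007$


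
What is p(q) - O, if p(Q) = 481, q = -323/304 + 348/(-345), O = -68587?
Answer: 69068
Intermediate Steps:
q = -3811/1840 (q = -323*1/304 + 348*(-1/345) = -17/16 - 116/115 = -3811/1840 ≈ -2.0712)
p(q) - O = 481 - 1*(-68587) = 481 + 68587 = 69068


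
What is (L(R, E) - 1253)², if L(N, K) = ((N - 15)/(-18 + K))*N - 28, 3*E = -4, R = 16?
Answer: 1381831929/841 ≈ 1.6431e+6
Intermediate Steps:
E = -4/3 (E = (⅓)*(-4) = -4/3 ≈ -1.3333)
L(N, K) = -28 + N*(-15 + N)/(-18 + K) (L(N, K) = ((-15 + N)/(-18 + K))*N - 28 = N*(-15 + N)/(-18 + K) - 28 = -28 + N*(-15 + N)/(-18 + K))
(L(R, E) - 1253)² = ((504 + 16² - 28*(-4/3) - 15*16)/(-18 - 4/3) - 1253)² = ((504 + 256 + 112/3 - 240)/(-58/3) - 1253)² = (-3/58*1672/3 - 1253)² = (-836/29 - 1253)² = (-37173/29)² = 1381831929/841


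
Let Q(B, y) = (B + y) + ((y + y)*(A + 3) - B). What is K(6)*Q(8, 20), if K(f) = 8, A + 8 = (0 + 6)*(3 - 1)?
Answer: 2400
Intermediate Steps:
A = 4 (A = -8 + (0 + 6)*(3 - 1) = -8 + 6*2 = -8 + 12 = 4)
Q(B, y) = 15*y (Q(B, y) = (B + y) + ((y + y)*(4 + 3) - B) = (B + y) + ((2*y)*7 - B) = (B + y) + (14*y - B) = (B + y) + (-B + 14*y) = 15*y)
K(6)*Q(8, 20) = 8*(15*20) = 8*300 = 2400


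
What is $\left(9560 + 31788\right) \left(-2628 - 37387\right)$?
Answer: $-1654540220$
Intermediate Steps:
$\left(9560 + 31788\right) \left(-2628 - 37387\right) = 41348 \left(-40015\right) = -1654540220$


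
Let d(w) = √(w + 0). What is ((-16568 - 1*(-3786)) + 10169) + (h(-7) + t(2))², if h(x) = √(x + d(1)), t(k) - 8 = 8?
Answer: -2363 + 32*I*√6 ≈ -2363.0 + 78.384*I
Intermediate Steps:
t(k) = 16 (t(k) = 8 + 8 = 16)
d(w) = √w
h(x) = √(1 + x) (h(x) = √(x + √1) = √(x + 1) = √(1 + x))
((-16568 - 1*(-3786)) + 10169) + (h(-7) + t(2))² = ((-16568 - 1*(-3786)) + 10169) + (√(1 - 7) + 16)² = ((-16568 + 3786) + 10169) + (√(-6) + 16)² = (-12782 + 10169) + (I*√6 + 16)² = -2613 + (16 + I*√6)²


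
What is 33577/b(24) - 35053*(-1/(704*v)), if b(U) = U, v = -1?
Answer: 2849617/2112 ≈ 1349.3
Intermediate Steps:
33577/b(24) - 35053*(-1/(704*v)) = 33577/24 - 35053/((-1*(-704))) = 33577*(1/24) - 35053/704 = 33577/24 - 35053*1/704 = 33577/24 - 35053/704 = 2849617/2112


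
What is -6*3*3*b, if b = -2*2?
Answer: 216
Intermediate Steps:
b = -4
-6*3*3*b = -6*3*3*(-4) = -54*(-4) = -6*(-36) = 216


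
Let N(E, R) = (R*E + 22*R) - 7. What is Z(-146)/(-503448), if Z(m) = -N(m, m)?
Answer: 18097/503448 ≈ 0.035946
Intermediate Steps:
N(E, R) = -7 + 22*R + E*R (N(E, R) = (E*R + 22*R) - 7 = (22*R + E*R) - 7 = -7 + 22*R + E*R)
Z(m) = 7 - m² - 22*m (Z(m) = -(-7 + 22*m + m*m) = -(-7 + 22*m + m²) = -(-7 + m² + 22*m) = 7 - m² - 22*m)
Z(-146)/(-503448) = (7 - 1*(-146)² - 22*(-146))/(-503448) = (7 - 1*21316 + 3212)*(-1/503448) = (7 - 21316 + 3212)*(-1/503448) = -18097*(-1/503448) = 18097/503448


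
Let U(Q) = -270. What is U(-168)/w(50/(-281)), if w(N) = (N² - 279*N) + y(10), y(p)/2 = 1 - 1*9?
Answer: -3553245/443179 ≈ -8.0176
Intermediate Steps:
y(p) = -16 (y(p) = 2*(1 - 1*9) = 2*(1 - 9) = 2*(-8) = -16)
w(N) = -16 + N² - 279*N (w(N) = (N² - 279*N) - 16 = -16 + N² - 279*N)
U(-168)/w(50/(-281)) = -270/(-16 + (50/(-281))² - 13950/(-281)) = -270/(-16 + (50*(-1/281))² - 13950*(-1)/281) = -270/(-16 + (-50/281)² - 279*(-50/281)) = -270/(-16 + 2500/78961 + 13950/281) = -270/2659074/78961 = -270*78961/2659074 = -3553245/443179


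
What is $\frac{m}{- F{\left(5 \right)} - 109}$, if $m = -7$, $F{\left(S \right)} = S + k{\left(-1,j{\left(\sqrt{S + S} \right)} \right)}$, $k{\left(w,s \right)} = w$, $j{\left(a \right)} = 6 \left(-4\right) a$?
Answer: $\frac{7}{113} \approx 0.061947$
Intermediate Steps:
$j{\left(a \right)} = - 24 a$
$F{\left(S \right)} = -1 + S$ ($F{\left(S \right)} = S - 1 = -1 + S$)
$\frac{m}{- F{\left(5 \right)} - 109} = - \frac{7}{- (-1 + 5) - 109} = - \frac{7}{\left(-1\right) 4 - 109} = - \frac{7}{-4 - 109} = - \frac{7}{-113} = \left(-7\right) \left(- \frac{1}{113}\right) = \frac{7}{113}$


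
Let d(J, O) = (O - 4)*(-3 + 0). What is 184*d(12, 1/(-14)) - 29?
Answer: 15529/7 ≈ 2218.4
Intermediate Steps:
d(J, O) = 12 - 3*O (d(J, O) = (-4 + O)*(-3) = 12 - 3*O)
184*d(12, 1/(-14)) - 29 = 184*(12 - 3/(-14)) - 29 = 184*(12 - 3*(-1/14)) - 29 = 184*(12 + 3/14) - 29 = 184*(171/14) - 29 = 15732/7 - 29 = 15529/7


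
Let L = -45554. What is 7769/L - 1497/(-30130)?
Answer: -41471408/343135505 ≈ -0.12086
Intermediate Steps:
7769/L - 1497/(-30130) = 7769/(-45554) - 1497/(-30130) = 7769*(-1/45554) - 1497*(-1/30130) = -7769/45554 + 1497/30130 = -41471408/343135505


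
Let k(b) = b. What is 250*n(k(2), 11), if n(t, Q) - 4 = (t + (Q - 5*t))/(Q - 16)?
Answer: 850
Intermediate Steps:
n(t, Q) = 4 + (Q - 4*t)/(-16 + Q) (n(t, Q) = 4 + (t + (Q - 5*t))/(Q - 16) = 4 + (Q - 4*t)/(-16 + Q))
250*n(k(2), 11) = 250*((-64 - 4*2 + 5*11)/(-16 + 11)) = 250*((-64 - 8 + 55)/(-5)) = 250*(-1/5*(-17)) = 250*(17/5) = 850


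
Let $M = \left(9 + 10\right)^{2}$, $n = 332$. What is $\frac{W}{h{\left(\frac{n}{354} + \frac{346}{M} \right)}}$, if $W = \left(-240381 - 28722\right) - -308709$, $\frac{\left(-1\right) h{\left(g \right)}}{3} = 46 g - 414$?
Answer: $\frac{18338439}{453905} \approx 40.401$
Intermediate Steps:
$M = 361$ ($M = 19^{2} = 361$)
$h{\left(g \right)} = 1242 - 138 g$ ($h{\left(g \right)} = - 3 \left(46 g - 414\right) = - 3 \left(-414 + 46 g\right) = 1242 - 138 g$)
$W = 39606$ ($W = \left(-240381 - 28722\right) + 308709 = -269103 + 308709 = 39606$)
$\frac{W}{h{\left(\frac{n}{354} + \frac{346}{M} \right)}} = \frac{39606}{1242 - 138 \left(\frac{332}{354} + \frac{346}{361}\right)} = \frac{39606}{1242 - 138 \left(332 \cdot \frac{1}{354} + 346 \cdot \frac{1}{361}\right)} = \frac{39606}{1242 - 138 \left(\frac{166}{177} + \frac{346}{361}\right)} = \frac{39606}{1242 - \frac{5573728}{21299}} = \frac{39606}{\frac{20879630}{21299}} = 39606 \cdot \frac{21299}{20879630} = \frac{18338439}{453905}$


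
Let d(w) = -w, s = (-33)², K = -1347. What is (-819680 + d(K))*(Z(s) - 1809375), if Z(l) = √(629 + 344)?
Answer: 1480671271875 - 818333*√973 ≈ 1.4806e+12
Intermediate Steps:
s = 1089
Z(l) = √973
(-819680 + d(K))*(Z(s) - 1809375) = (-819680 - 1*(-1347))*(√973 - 1809375) = (-819680 + 1347)*(-1809375 + √973) = -818333*(-1809375 + √973) = 1480671271875 - 818333*√973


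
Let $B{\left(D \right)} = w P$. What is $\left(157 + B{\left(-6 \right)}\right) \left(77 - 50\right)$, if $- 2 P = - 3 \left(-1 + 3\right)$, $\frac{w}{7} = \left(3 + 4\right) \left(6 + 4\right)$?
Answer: $43929$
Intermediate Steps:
$w = 490$ ($w = 7 \left(3 + 4\right) \left(6 + 4\right) = 7 \cdot 7 \cdot 10 = 7 \cdot 70 = 490$)
$P = 3$ ($P = - \frac{\left(-3\right) \left(-1 + 3\right)}{2} = - \frac{\left(-3\right) 2}{2} = \left(- \frac{1}{2}\right) \left(-6\right) = 3$)
$B{\left(D \right)} = 1470$ ($B{\left(D \right)} = 490 \cdot 3 = 1470$)
$\left(157 + B{\left(-6 \right)}\right) \left(77 - 50\right) = \left(157 + 1470\right) \left(77 - 50\right) = 1627 \cdot 27 = 43929$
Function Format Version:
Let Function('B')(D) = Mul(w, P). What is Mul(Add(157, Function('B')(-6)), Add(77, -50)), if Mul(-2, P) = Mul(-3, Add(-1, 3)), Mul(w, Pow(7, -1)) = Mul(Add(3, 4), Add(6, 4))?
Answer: 43929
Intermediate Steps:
w = 490 (w = Mul(7, Mul(Add(3, 4), Add(6, 4))) = Mul(7, Mul(7, 10)) = Mul(7, 70) = 490)
P = 3 (P = Mul(Rational(-1, 2), Mul(-3, Add(-1, 3))) = Mul(Rational(-1, 2), Mul(-3, 2)) = Mul(Rational(-1, 2), -6) = 3)
Function('B')(D) = 1470 (Function('B')(D) = Mul(490, 3) = 1470)
Mul(Add(157, Function('B')(-6)), Add(77, -50)) = Mul(Add(157, 1470), Add(77, -50)) = Mul(1627, 27) = 43929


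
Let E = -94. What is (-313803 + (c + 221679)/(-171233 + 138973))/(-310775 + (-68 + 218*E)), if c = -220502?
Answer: 10123285957/10688867100 ≈ 0.94709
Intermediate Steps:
(-313803 + (c + 221679)/(-171233 + 138973))/(-310775 + (-68 + 218*E)) = (-313803 + (-220502 + 221679)/(-171233 + 138973))/(-310775 + (-68 + 218*(-94))) = (-313803 + 1177/(-32260))/(-310775 + (-68 - 20492)) = (-313803 + 1177*(-1/32260))/(-310775 - 20560) = (-313803 - 1177/32260)/(-331335) = -10123285957/32260*(-1/331335) = 10123285957/10688867100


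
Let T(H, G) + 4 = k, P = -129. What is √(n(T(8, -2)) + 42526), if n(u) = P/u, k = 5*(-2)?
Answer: √8336902/14 ≈ 206.24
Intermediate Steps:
k = -10
T(H, G) = -14 (T(H, G) = -4 - 10 = -14)
n(u) = -129/u
√(n(T(8, -2)) + 42526) = √(-129/(-14) + 42526) = √(-129*(-1/14) + 42526) = √(129/14 + 42526) = √(595493/14) = √8336902/14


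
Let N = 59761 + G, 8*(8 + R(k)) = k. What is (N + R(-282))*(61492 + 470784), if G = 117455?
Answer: 94304802679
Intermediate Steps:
R(k) = -8 + k/8
N = 177216 (N = 59761 + 117455 = 177216)
(N + R(-282))*(61492 + 470784) = (177216 + (-8 + (⅛)*(-282)))*(61492 + 470784) = (177216 + (-8 - 141/4))*532276 = (177216 - 173/4)*532276 = (708691/4)*532276 = 94304802679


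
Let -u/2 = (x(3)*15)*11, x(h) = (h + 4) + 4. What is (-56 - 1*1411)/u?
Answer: 489/1210 ≈ 0.40413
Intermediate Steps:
x(h) = 8 + h (x(h) = (4 + h) + 4 = 8 + h)
u = -3630 (u = -2*(8 + 3)*15*11 = -2*11*15*11 = -330*11 = -2*1815 = -3630)
(-56 - 1*1411)/u = (-56 - 1*1411)/(-3630) = (-56 - 1411)*(-1/3630) = -1467*(-1/3630) = 489/1210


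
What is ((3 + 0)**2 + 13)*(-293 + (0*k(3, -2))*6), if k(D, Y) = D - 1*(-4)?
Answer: -6446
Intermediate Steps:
k(D, Y) = 4 + D (k(D, Y) = D + 4 = 4 + D)
((3 + 0)**2 + 13)*(-293 + (0*k(3, -2))*6) = ((3 + 0)**2 + 13)*(-293 + (0*(4 + 3))*6) = (3**2 + 13)*(-293 + (0*7)*6) = (9 + 13)*(-293 + 0*6) = 22*(-293 + 0) = 22*(-293) = -6446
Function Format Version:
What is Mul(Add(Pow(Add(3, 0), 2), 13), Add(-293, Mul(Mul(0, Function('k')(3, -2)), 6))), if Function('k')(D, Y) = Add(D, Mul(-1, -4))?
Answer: -6446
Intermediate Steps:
Function('k')(D, Y) = Add(4, D) (Function('k')(D, Y) = Add(D, 4) = Add(4, D))
Mul(Add(Pow(Add(3, 0), 2), 13), Add(-293, Mul(Mul(0, Function('k')(3, -2)), 6))) = Mul(Add(Pow(Add(3, 0), 2), 13), Add(-293, Mul(Mul(0, Add(4, 3)), 6))) = Mul(Add(Pow(3, 2), 13), Add(-293, Mul(Mul(0, 7), 6))) = Mul(Add(9, 13), Add(-293, Mul(0, 6))) = Mul(22, Add(-293, 0)) = Mul(22, -293) = -6446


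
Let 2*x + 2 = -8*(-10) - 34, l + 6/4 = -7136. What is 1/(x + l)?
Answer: -2/14231 ≈ -0.00014054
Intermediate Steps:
l = -14275/2 (l = -3/2 - 7136 = -14275/2 ≈ -7137.5)
x = 22 (x = -1 + (-8*(-10) - 34)/2 = -1 + (80 - 34)/2 = -1 + (½)*46 = -1 + 23 = 22)
1/(x + l) = 1/(22 - 14275/2) = 1/(-14231/2) = -2/14231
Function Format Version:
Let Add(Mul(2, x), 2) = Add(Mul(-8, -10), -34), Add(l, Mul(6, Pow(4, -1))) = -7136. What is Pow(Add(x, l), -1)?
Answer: Rational(-2, 14231) ≈ -0.00014054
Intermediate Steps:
l = Rational(-14275, 2) (l = Add(Rational(-3, 2), -7136) = Rational(-14275, 2) ≈ -7137.5)
x = 22 (x = Add(-1, Mul(Rational(1, 2), Add(Mul(-8, -10), -34))) = Add(-1, Mul(Rational(1, 2), Add(80, -34))) = Add(-1, Mul(Rational(1, 2), 46)) = Add(-1, 23) = 22)
Pow(Add(x, l), -1) = Pow(Add(22, Rational(-14275, 2)), -1) = Pow(Rational(-14231, 2), -1) = Rational(-2, 14231)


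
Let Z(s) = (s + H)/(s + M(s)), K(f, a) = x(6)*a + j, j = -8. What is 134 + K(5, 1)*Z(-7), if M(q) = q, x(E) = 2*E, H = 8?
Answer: 936/7 ≈ 133.71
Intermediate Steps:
K(f, a) = -8 + 12*a (K(f, a) = (2*6)*a - 8 = 12*a - 8 = -8 + 12*a)
Z(s) = (8 + s)/(2*s) (Z(s) = (s + 8)/(s + s) = (8 + s)/((2*s)) = (8 + s)*(1/(2*s)) = (8 + s)/(2*s))
134 + K(5, 1)*Z(-7) = 134 + (-8 + 12*1)*((1/2)*(8 - 7)/(-7)) = 134 + (-8 + 12)*((1/2)*(-1/7)*1) = 134 + 4*(-1/14) = 134 - 2/7 = 936/7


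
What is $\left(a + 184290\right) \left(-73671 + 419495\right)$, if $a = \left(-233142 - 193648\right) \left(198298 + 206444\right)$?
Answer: $-59737518066855360$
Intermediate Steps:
$a = -172739838180$ ($a = \left(-426790\right) 404742 = -172739838180$)
$\left(a + 184290\right) \left(-73671 + 419495\right) = \left(-172739838180 + 184290\right) \left(-73671 + 419495\right) = \left(-172739653890\right) 345824 = -59737518066855360$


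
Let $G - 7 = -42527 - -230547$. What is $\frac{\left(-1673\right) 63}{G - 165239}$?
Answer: $- \frac{11711}{2532} \approx -4.6252$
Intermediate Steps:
$G = 188027$ ($G = 7 - -188020 = 7 + \left(-42527 + 230547\right) = 7 + 188020 = 188027$)
$\frac{\left(-1673\right) 63}{G - 165239} = \frac{\left(-1673\right) 63}{188027 - 165239} = - \frac{105399}{22788} = \left(-105399\right) \frac{1}{22788} = - \frac{11711}{2532}$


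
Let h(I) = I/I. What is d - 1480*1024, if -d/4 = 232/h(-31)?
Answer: -1516448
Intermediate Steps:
h(I) = 1
d = -928 (d = -928/1 = -928 ≈ -928.00)
d - 1480*1024 = -928 - 1480*1024 = -928 - 1515520 = -1516448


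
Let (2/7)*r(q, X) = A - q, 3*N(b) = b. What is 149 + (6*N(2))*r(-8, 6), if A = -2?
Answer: 233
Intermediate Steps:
N(b) = b/3
r(q, X) = -7 - 7*q/2 (r(q, X) = 7*(-2 - q)/2 = -7 - 7*q/2)
149 + (6*N(2))*r(-8, 6) = 149 + (6*((1/3)*2))*(-7 - 7/2*(-8)) = 149 + (6*(2/3))*(-7 + 28) = 149 + 4*21 = 149 + 84 = 233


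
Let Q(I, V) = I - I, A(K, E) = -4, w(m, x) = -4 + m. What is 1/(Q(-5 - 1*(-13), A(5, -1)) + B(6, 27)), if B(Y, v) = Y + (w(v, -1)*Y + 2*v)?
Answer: 1/198 ≈ 0.0050505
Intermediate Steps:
Q(I, V) = 0
B(Y, v) = Y + 2*v + Y*(-4 + v) (B(Y, v) = Y + ((-4 + v)*Y + 2*v) = Y + (Y*(-4 + v) + 2*v) = Y + (2*v + Y*(-4 + v)) = Y + 2*v + Y*(-4 + v))
1/(Q(-5 - 1*(-13), A(5, -1)) + B(6, 27)) = 1/(0 + (6 + 2*27 + 6*(-4 + 27))) = 1/(0 + (6 + 54 + 6*23)) = 1/(0 + (6 + 54 + 138)) = 1/(0 + 198) = 1/198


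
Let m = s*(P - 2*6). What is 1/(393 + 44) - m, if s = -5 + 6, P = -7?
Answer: 8304/437 ≈ 19.002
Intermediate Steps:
s = 1
m = -19 (m = 1*(-7 - 2*6) = 1*(-7 - 12) = 1*(-19) = -19)
1/(393 + 44) - m = 1/(393 + 44) - 1*(-19) = 1/437 + 19 = 8304/437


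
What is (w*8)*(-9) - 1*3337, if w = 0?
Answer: -3337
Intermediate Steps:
(w*8)*(-9) - 1*3337 = (0*8)*(-9) - 1*3337 = 0*(-9) - 3337 = 0 - 3337 = -3337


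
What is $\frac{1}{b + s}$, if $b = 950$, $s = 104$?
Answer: $\frac{1}{1054} \approx 0.00094877$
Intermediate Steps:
$\frac{1}{b + s} = \frac{1}{950 + 104} = \frac{1}{1054}$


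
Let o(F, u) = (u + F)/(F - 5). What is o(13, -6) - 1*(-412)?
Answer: 3303/8 ≈ 412.88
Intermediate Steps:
o(F, u) = (F + u)/(-5 + F)
o(13, -6) - 1*(-412) = (13 - 6)/(-5 + 13) - 1*(-412) = 7/8 + 412 = 3303/8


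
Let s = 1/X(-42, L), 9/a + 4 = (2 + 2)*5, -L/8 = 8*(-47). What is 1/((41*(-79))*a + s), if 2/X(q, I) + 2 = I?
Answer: -16/5103 ≈ -0.0031354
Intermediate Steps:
L = 3008 (L = -64*(-47) = -8*(-376) = 3008)
X(q, I) = 2/(-2 + I)
a = 9/16 (a = 9/(-4 + (2 + 2)*5) = 9/(-4 + 4*5) = 9/(-4 + 20) = 9/16 ≈ 0.56250)
s = 1503 (s = 1/(2/(-2 + 3008)) = 1/(2/3006) = 1/(2*(1/3006)) = 1/(1/1503) = 1503)
1/((41*(-79))*a + s) = 1/((41*(-79))*(9/16) + 1503) = 1/(-3239*9/16 + 1503) = 1/(-29151/16 + 1503) = 1/(-5103/16) = -16/5103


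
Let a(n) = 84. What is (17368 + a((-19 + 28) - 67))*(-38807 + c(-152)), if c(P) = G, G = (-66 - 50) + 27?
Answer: -678812992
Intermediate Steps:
G = -89 (G = -116 + 27 = -89)
c(P) = -89
(17368 + a((-19 + 28) - 67))*(-38807 + c(-152)) = (17368 + 84)*(-38807 - 89) = 17452*(-38896) = -678812992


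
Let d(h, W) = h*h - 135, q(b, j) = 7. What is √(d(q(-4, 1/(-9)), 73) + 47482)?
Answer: 34*√41 ≈ 217.71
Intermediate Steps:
d(h, W) = -135 + h² (d(h, W) = h² - 135 = -135 + h²)
√(d(q(-4, 1/(-9)), 73) + 47482) = √((-135 + 7²) + 47482) = √((-135 + 49) + 47482) = √(-86 + 47482) = √47396 = 34*√41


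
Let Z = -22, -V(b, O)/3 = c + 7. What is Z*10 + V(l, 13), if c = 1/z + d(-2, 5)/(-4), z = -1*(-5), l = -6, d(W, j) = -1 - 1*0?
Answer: -4847/20 ≈ -242.35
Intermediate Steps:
d(W, j) = -1 (d(W, j) = -1 + 0 = -1)
z = 5
c = 9/20 (c = 1/5 - 1/(-4) = 1*(⅕) - 1*(-¼) = ⅕ + ¼ = 9/20 ≈ 0.45000)
V(b, O) = -447/20 (V(b, O) = -3*(9/20 + 7) = -3*149/20 = -447/20)
Z*10 + V(l, 13) = -22*10 - 447/20 = -220 - 447/20 = -4847/20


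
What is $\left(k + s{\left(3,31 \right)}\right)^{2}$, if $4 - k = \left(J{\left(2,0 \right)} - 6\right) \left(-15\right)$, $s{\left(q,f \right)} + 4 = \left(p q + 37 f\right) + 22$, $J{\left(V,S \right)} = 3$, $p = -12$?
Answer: $1183744$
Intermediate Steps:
$s{\left(q,f \right)} = 18 - 12 q + 37 f$ ($s{\left(q,f \right)} = -4 + \left(\left(- 12 q + 37 f\right) + 22\right) = -4 + \left(22 - 12 q + 37 f\right) = 18 - 12 q + 37 f$)
$k = -41$ ($k = 4 - \left(3 - 6\right) \left(-15\right) = 4 - \left(-3\right) \left(-15\right) = 4 - 45 = -41$)
$\left(k + s{\left(3,31 \right)}\right)^{2} = \left(-41 + \left(18 - 36 + 37 \cdot 31\right)\right)^{2} = \left(-41 + \left(18 - 36 + 1147\right)\right)^{2} = \left(-41 + 1129\right)^{2} = 1088^{2} = 1183744$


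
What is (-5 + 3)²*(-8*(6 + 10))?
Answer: -512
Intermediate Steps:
(-5 + 3)²*(-8*(6 + 10)) = (-2)²*(-8*16) = 4*(-128) = -512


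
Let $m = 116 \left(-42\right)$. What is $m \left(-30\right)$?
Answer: $146160$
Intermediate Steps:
$m = -4872$
$m \left(-30\right) = \left(-4872\right) \left(-30\right) = 146160$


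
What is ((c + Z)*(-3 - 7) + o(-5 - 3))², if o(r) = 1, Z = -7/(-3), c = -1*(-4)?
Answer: 34969/9 ≈ 3885.4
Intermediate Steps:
c = 4
Z = 7/3 (Z = -7*(-⅓) = 7/3 ≈ 2.3333)
((c + Z)*(-3 - 7) + o(-5 - 3))² = ((4 + 7/3)*(-3 - 7) + 1)² = ((19/3)*(-10) + 1)² = (-190/3 + 1)² = (-187/3)² = 34969/9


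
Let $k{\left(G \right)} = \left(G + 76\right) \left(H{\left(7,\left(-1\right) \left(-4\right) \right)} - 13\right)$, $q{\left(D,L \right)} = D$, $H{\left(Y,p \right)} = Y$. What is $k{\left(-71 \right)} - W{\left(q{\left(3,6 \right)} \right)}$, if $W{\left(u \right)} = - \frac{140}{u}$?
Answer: $\frac{50}{3} \approx 16.667$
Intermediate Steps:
$k{\left(G \right)} = -456 - 6 G$ ($k{\left(G \right)} = \left(G + 76\right) \left(7 - 13\right) = \left(76 + G\right) \left(-6\right) = -456 - 6 G$)
$k{\left(-71 \right)} - W{\left(q{\left(3,6 \right)} \right)} = \left(-456 - -426\right) - - \frac{140}{3} = \left(-456 + 426\right) - \left(-140\right) \frac{1}{3} = -30 - - \frac{140}{3} = -30 + \frac{140}{3} = \frac{50}{3}$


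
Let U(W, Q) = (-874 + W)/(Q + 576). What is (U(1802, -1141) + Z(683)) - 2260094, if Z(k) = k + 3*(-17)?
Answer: -1276596958/565 ≈ -2.2595e+6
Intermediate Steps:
Z(k) = -51 + k (Z(k) = k - 51 = -51 + k)
U(W, Q) = (-874 + W)/(576 + Q)
(U(1802, -1141) + Z(683)) - 2260094 = ((-874 + 1802)/(576 - 1141) + (-51 + 683)) - 2260094 = (928/(-565) + 632) - 2260094 = (-1/565*928 + 632) - 2260094 = (-928/565 + 632) - 2260094 = 356152/565 - 2260094 = -1276596958/565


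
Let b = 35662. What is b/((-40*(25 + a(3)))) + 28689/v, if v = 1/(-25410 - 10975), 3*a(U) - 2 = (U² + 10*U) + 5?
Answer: -229646843163/220 ≈ -1.0438e+9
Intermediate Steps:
a(U) = 7/3 + U²/3 + 10*U/3 (a(U) = ⅔ + ((U² + 10*U) + 5)/3 = ⅔ + (5 + U² + 10*U)/3 = ⅔ + (5/3 + U²/3 + 10*U/3) = 7/3 + U²/3 + 10*U/3)
v = -1/36385 (v = 1/(-36385) = -1/36385 ≈ -2.7484e-5)
b/((-40*(25 + a(3)))) + 28689/v = 35662/((-40*(25 + (7/3 + (⅓)*3² + (10/3)*3)))) + 28689/(-1/36385) = 35662/((-40*(25 + (7/3 + (⅓)*9 + 10)))) + 28689*(-36385) = 35662/((-40*(25 + (7/3 + 3 + 10)))) - 1043849265 = 35662/((-40*(25 + 46/3))) - 1043849265 = 35662/((-40*121/3)) - 1043849265 = 35662/(-4840/3) - 1043849265 = 35662*(-3/4840) - 1043849265 = -4863/220 - 1043849265 = -229646843163/220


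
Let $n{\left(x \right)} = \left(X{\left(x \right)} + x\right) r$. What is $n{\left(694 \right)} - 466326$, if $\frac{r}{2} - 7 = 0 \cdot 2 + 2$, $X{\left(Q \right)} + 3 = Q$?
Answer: $-441396$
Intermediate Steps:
$X{\left(Q \right)} = -3 + Q$
$r = 18$ ($r = 14 + 2 \left(0 \cdot 2 + 2\right) = 14 + 2 \left(0 + 2\right) = 14 + 2 \cdot 2 = 14 + 4 = 18$)
$n{\left(x \right)} = -54 + 36 x$ ($n{\left(x \right)} = \left(\left(-3 + x\right) + x\right) 18 = \left(-3 + 2 x\right) 18 = -54 + 36 x$)
$n{\left(694 \right)} - 466326 = \left(-54 + 36 \cdot 694\right) - 466326 = \left(-54 + 24984\right) - 466326 = 24930 - 466326 = -441396$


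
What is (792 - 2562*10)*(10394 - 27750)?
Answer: 430914768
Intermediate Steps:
(792 - 2562*10)*(10394 - 27750) = (792 - 25620)*(-17356) = -24828*(-17356) = 430914768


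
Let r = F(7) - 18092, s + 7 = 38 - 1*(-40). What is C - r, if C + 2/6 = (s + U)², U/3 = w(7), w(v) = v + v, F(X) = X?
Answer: 92561/3 ≈ 30854.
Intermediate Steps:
s = 71 (s = -7 + (38 - 1*(-40)) = -7 + (38 + 40) = -7 + 78 = 71)
w(v) = 2*v
U = 42 (U = 3*(2*7) = 3*14 = 42)
C = 38306/3 (C = -⅓ + (71 + 42)² = -⅓ + 113² = -⅓ + 12769 = 38306/3 ≈ 12769.)
r = -18085 (r = 7 - 18092 = -18085)
C - r = 38306/3 - 1*(-18085) = 38306/3 + 18085 = 92561/3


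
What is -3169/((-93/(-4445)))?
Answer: -14086205/93 ≈ -1.5146e+5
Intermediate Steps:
-3169/((-93/(-4445))) = -3169/((-93*(-1/4445))) = -3169/93/4445 = -3169*4445/93 = -14086205/93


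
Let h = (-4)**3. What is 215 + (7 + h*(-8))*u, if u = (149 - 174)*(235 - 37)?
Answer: -2568835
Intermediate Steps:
u = -4950 (u = -25*198 = -4950)
h = -64
215 + (7 + h*(-8))*u = 215 + (7 - 64*(-8))*(-4950) = 215 + (7 + 512)*(-4950) = 215 + 519*(-4950) = 215 - 2569050 = -2568835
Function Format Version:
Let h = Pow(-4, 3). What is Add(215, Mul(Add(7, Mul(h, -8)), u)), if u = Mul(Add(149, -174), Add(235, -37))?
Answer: -2568835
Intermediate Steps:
u = -4950 (u = Mul(-25, 198) = -4950)
h = -64
Add(215, Mul(Add(7, Mul(h, -8)), u)) = Add(215, Mul(Add(7, Mul(-64, -8)), -4950)) = Add(215, Mul(Add(7, 512), -4950)) = Add(215, Mul(519, -4950)) = Add(215, -2569050) = -2568835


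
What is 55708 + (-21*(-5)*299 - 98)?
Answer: 87005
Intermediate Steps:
55708 + (-21*(-5)*299 - 98) = 55708 + (105*299 - 98) = 55708 + (31395 - 98) = 55708 + 31297 = 87005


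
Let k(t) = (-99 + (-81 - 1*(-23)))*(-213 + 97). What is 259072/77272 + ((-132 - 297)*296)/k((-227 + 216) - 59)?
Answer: -159190262/43977427 ≈ -3.6198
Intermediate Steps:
k(t) = 18212 (k(t) = (-99 + (-81 + 23))*(-116) = (-99 - 58)*(-116) = -157*(-116) = 18212)
259072/77272 + ((-132 - 297)*296)/k((-227 + 216) - 59) = 259072/77272 + ((-132 - 297)*296)/18212 = 259072*(1/77272) - 429*296*(1/18212) = 32384/9659 - 126984*1/18212 = 32384/9659 - 31746/4553 = -159190262/43977427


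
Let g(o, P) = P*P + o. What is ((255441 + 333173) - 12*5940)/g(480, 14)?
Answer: 258667/338 ≈ 765.29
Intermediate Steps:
g(o, P) = o + P² (g(o, P) = P² + o = o + P²)
((255441 + 333173) - 12*5940)/g(480, 14) = ((255441 + 333173) - 12*5940)/(480 + 14²) = (588614 - 71280)/(480 + 196) = 517334/676 = 517334*(1/676) = 258667/338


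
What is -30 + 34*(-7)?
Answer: -268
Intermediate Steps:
-30 + 34*(-7) = -30 - 238 = -268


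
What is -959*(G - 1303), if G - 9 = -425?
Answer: 1648521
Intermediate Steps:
G = -416 (G = 9 - 425 = -416)
-959*(G - 1303) = -959*(-416 - 1303) = -959*(-1719) = 1648521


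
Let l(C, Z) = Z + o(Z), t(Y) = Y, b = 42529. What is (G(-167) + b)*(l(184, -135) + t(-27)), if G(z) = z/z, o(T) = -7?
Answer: -7187570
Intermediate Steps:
G(z) = 1
l(C, Z) = -7 + Z (l(C, Z) = Z - 7 = -7 + Z)
(G(-167) + b)*(l(184, -135) + t(-27)) = (1 + 42529)*((-7 - 135) - 27) = 42530*(-142 - 27) = 42530*(-169) = -7187570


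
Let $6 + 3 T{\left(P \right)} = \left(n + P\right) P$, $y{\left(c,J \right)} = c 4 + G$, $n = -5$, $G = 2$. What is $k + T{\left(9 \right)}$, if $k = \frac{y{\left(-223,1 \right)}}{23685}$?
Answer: $\frac{47192}{4737} \approx 9.9624$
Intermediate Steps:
$y{\left(c,J \right)} = 2 + 4 c$ ($y{\left(c,J \right)} = c 4 + 2 = 4 c + 2 = 2 + 4 c$)
$T{\left(P \right)} = -2 + \frac{P \left(-5 + P\right)}{3}$ ($T{\left(P \right)} = -2 + \frac{\left(-5 + P\right) P}{3} = -2 + \frac{P \left(-5 + P\right)}{3}$)
$k = - \frac{178}{4737}$ ($k = \frac{2 + 4 \left(-223\right)}{23685} = \left(2 - 892\right) \frac{1}{23685} = \left(-890\right) \frac{1}{23685} = - \frac{178}{4737} \approx -0.037576$)
$k + T{\left(9 \right)} = - \frac{178}{4737} - \left(17 - 27\right) = - \frac{178}{4737} - -10 = - \frac{178}{4737} + 10 = \frac{47192}{4737}$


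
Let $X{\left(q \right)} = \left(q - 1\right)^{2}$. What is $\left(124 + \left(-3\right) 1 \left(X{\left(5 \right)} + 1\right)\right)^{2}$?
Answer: $5329$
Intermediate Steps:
$X{\left(q \right)} = \left(-1 + q\right)^{2}$
$\left(124 + \left(-3\right) 1 \left(X{\left(5 \right)} + 1\right)\right)^{2} = \left(124 + \left(-3\right) 1 \left(\left(-1 + 5\right)^{2} + 1\right)\right)^{2} = \left(124 - 3 \left(4^{2} + 1\right)\right)^{2} = \left(124 - 3 \left(16 + 1\right)\right)^{2} = \left(124 - 51\right)^{2} = 73^{2} = 5329$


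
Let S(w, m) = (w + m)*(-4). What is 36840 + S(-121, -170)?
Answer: 38004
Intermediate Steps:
S(w, m) = -4*m - 4*w (S(w, m) = (m + w)*(-4) = -4*m - 4*w)
36840 + S(-121, -170) = 36840 + (-4*(-170) - 4*(-121)) = 36840 + (680 + 484) = 36840 + 1164 = 38004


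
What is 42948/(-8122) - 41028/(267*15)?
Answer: -84206026/5421435 ≈ -15.532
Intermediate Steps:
42948/(-8122) - 41028/(267*15) = 42948*(-1/8122) - 41028/4005 = -21474/4061 - 41028*1/4005 = -21474/4061 - 13676/1335 = -84206026/5421435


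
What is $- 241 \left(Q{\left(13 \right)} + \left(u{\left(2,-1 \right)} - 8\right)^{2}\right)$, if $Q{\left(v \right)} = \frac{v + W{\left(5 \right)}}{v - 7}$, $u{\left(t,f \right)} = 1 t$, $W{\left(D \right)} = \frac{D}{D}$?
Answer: $- \frac{27715}{3} \approx -9238.3$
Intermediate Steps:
$W{\left(D \right)} = 1$
$u{\left(t,f \right)} = t$
$Q{\left(v \right)} = \frac{1 + v}{-7 + v}$ ($Q{\left(v \right)} = \frac{v + 1}{v - 7} = \frac{1 + v}{-7 + v}$)
$- 241 \left(Q{\left(13 \right)} + \left(u{\left(2,-1 \right)} - 8\right)^{2}\right) = - 241 \left(\frac{1 + 13}{-7 + 13} + \left(2 - 8\right)^{2}\right) = - 241 \left(\frac{1}{6} \cdot 14 + \left(-6\right)^{2}\right) = - 241 \left(\frac{1}{6} \cdot 14 + 36\right) = - 241 \left(\frac{7}{3} + 36\right) = \left(-241\right) \frac{115}{3} = - \frac{27715}{3}$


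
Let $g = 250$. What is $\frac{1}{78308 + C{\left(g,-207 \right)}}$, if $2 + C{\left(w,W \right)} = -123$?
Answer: $\frac{1}{78183} \approx 1.2791 \cdot 10^{-5}$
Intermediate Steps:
$C{\left(w,W \right)} = -125$ ($C{\left(w,W \right)} = -2 - 123 = -125$)
$\frac{1}{78308 + C{\left(g,-207 \right)}} = \frac{1}{78308 - 125} = \frac{1}{78183}$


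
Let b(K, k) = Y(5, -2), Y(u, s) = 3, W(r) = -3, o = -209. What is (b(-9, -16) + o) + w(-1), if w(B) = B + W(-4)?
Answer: -210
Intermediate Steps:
b(K, k) = 3
w(B) = -3 + B (w(B) = B - 3 = -3 + B)
(b(-9, -16) + o) + w(-1) = (3 - 209) + (-3 - 1) = -206 - 4 = -210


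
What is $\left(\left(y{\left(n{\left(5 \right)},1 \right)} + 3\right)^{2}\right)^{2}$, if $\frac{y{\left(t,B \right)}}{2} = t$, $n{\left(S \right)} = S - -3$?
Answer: $130321$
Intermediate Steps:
$n{\left(S \right)} = 3 + S$ ($n{\left(S \right)} = S + 3 = 3 + S$)
$y{\left(t,B \right)} = 2 t$
$\left(\left(y{\left(n{\left(5 \right)},1 \right)} + 3\right)^{2}\right)^{2} = \left(\left(2 \left(3 + 5\right) + 3\right)^{2}\right)^{2} = \left(\left(2 \cdot 8 + 3\right)^{2}\right)^{2} = \left(\left(16 + 3\right)^{2}\right)^{2} = \left(19^{2}\right)^{2} = 361^{2} = 130321$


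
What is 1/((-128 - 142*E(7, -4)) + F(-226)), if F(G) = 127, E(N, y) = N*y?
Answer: 1/3975 ≈ 0.00025157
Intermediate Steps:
1/((-128 - 142*E(7, -4)) + F(-226)) = 1/((-128 - 994*(-4)) + 127) = 1/((-128 - 142*(-28)) + 127) = 1/((-128 + 3976) + 127) = 1/(3848 + 127) = 1/3975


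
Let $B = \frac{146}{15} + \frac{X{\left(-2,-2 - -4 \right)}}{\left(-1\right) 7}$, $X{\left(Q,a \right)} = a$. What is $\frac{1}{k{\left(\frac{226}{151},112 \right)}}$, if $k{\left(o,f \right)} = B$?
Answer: $\frac{105}{992} \approx 0.10585$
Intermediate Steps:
$B = \frac{992}{105}$ ($B = \frac{146}{15} + \frac{-2 - -4}{\left(-1\right) 7} = 146 \cdot \frac{1}{15} + \frac{-2 + 4}{-7} = \frac{146}{15} + 2 \left(- \frac{1}{7}\right) = \frac{146}{15} - \frac{2}{7} = \frac{992}{105} \approx 9.4476$)
$k{\left(o,f \right)} = \frac{992}{105}$
$\frac{1}{k{\left(\frac{226}{151},112 \right)}} = \frac{1}{\frac{992}{105}} = \frac{105}{992}$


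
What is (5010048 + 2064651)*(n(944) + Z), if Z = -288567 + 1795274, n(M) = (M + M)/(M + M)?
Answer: 10659505580892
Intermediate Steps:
n(M) = 1 (n(M) = (2*M)/((2*M)) = (2*M)*(1/(2*M)) = 1)
Z = 1506707
(5010048 + 2064651)*(n(944) + Z) = (5010048 + 2064651)*(1 + 1506707) = 7074699*1506708 = 10659505580892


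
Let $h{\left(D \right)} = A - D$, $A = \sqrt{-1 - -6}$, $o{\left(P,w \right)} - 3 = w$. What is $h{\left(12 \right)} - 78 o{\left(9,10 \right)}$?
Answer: $-1026 + \sqrt{5} \approx -1023.8$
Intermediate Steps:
$o{\left(P,w \right)} = 3 + w$
$A = \sqrt{5}$ ($A = \sqrt{-1 + 6} = \sqrt{5} \approx 2.2361$)
$h{\left(D \right)} = \sqrt{5} - D$
$h{\left(12 \right)} - 78 o{\left(9,10 \right)} = \left(\sqrt{5} - 12\right) - 78 \left(3 + 10\right) = \left(\sqrt{5} - 12\right) - 1014 = \left(-12 + \sqrt{5}\right) - 1014 = -1026 + \sqrt{5}$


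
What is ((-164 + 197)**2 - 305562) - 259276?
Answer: -563749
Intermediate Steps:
((-164 + 197)**2 - 305562) - 259276 = (33**2 - 305562) - 259276 = (1089 - 305562) - 259276 = -304473 - 259276 = -563749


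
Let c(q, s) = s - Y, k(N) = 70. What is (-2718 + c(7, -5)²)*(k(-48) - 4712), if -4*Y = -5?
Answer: 99485023/8 ≈ 1.2436e+7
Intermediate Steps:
Y = 5/4 (Y = -¼*(-5) = 5/4 ≈ 1.2500)
c(q, s) = -5/4 + s (c(q, s) = s - 1*5/4 = s - 5/4 = -5/4 + s)
(-2718 + c(7, -5)²)*(k(-48) - 4712) = (-2718 + (-5/4 - 5)²)*(70 - 4712) = (-2718 + (-25/4)²)*(-4642) = (-2718 + 625/16)*(-4642) = -42863/16*(-4642) = 99485023/8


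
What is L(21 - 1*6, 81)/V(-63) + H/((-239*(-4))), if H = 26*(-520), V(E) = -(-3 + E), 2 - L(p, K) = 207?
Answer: -272075/15774 ≈ -17.248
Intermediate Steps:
L(p, K) = -205 (L(p, K) = 2 - 1*207 = 2 - 207 = -205)
V(E) = 3 - E
H = -13520
L(21 - 1*6, 81)/V(-63) + H/((-239*(-4))) = -205/(3 - 1*(-63)) - 13520/((-239*(-4))) = -205/(3 + 63) - 13520/956 = -205/66 - 13520*1/956 = -205*1/66 - 3380/239 = -205/66 - 3380/239 = -272075/15774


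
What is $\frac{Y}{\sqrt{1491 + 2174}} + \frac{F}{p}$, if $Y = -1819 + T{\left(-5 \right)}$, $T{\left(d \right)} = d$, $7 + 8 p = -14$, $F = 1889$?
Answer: $- \frac{15112}{21} - \frac{1824 \sqrt{3665}}{3665} \approx -749.75$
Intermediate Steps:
$p = - \frac{21}{8}$ ($p = - \frac{7}{8} + \frac{1}{8} \left(-14\right) = - \frac{7}{8} - \frac{7}{4} = - \frac{21}{8} \approx -2.625$)
$Y = -1824$ ($Y = -1819 - 5 = -1824$)
$\frac{Y}{\sqrt{1491 + 2174}} + \frac{F}{p} = - \frac{1824}{\sqrt{1491 + 2174}} + \frac{1889}{- \frac{21}{8}} = - \frac{1824}{\sqrt{3665}} + 1889 \left(- \frac{8}{21}\right) = - 1824 \frac{\sqrt{3665}}{3665} - \frac{15112}{21} = - \frac{1824 \sqrt{3665}}{3665} - \frac{15112}{21} = - \frac{15112}{21} - \frac{1824 \sqrt{3665}}{3665}$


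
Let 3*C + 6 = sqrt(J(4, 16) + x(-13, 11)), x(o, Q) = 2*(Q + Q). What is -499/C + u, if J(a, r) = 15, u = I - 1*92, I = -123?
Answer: -13927/23 - 1497*sqrt(59)/23 ≈ -1105.5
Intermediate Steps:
x(o, Q) = 4*Q (x(o, Q) = 2*(2*Q) = 4*Q)
u = -215 (u = -123 - 1*92 = -123 - 92 = -215)
C = -2 + sqrt(59)/3 (C = -2 + sqrt(15 + 4*11)/3 = -2 + sqrt(15 + 44)/3 = -2 + sqrt(59)/3 ≈ 0.56038)
-499/C + u = -499/(-2 + sqrt(59)/3) - 215 = -215 - 499/(-2 + sqrt(59)/3)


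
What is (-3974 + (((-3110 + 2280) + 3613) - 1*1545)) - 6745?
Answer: -9481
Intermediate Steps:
(-3974 + (((-3110 + 2280) + 3613) - 1*1545)) - 6745 = (-3974 + ((-830 + 3613) - 1545)) - 6745 = (-3974 + (2783 - 1545)) - 6745 = (-3974 + 1238) - 6745 = -2736 - 6745 = -9481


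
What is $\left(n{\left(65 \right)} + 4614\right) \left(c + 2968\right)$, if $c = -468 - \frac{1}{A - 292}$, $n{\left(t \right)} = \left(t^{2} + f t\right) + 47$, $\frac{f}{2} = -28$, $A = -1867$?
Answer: $\frac{28315290246}{2159} \approx 1.3115 \cdot 10^{7}$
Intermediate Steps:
$f = -56$ ($f = 2 \left(-28\right) = -56$)
$n{\left(t \right)} = 47 + t^{2} - 56 t$ ($n{\left(t \right)} = \left(t^{2} - 56 t\right) + 47 = 47 + t^{2} - 56 t$)
$c = - \frac{1010411}{2159}$ ($c = -468 - \frac{1}{-1867 - 292} = -468 - \frac{1}{-2159} = -468 - - \frac{1}{2159} = -468 + \frac{1}{2159} = - \frac{1010411}{2159} \approx -468.0$)
$\left(n{\left(65 \right)} + 4614\right) \left(c + 2968\right) = \left(\left(47 + 65^{2} - 3640\right) + 4614\right) \left(- \frac{1010411}{2159} + 2968\right) = \left(\left(47 + 4225 - 3640\right) + 4614\right) \frac{5397501}{2159} = \left(632 + 4614\right) \frac{5397501}{2159} = 5246 \cdot \frac{5397501}{2159} = \frac{28315290246}{2159}$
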